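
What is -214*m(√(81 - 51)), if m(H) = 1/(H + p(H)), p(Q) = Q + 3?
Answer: 214/37 - 428*√30/111 ≈ -15.336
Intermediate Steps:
p(Q) = 3 + Q
m(H) = 1/(3 + 2*H) (m(H) = 1/(H + (3 + H)) = 1/(3 + 2*H))
-214*m(√(81 - 51)) = -214/(3 + 2*√(81 - 51)) = -214/(3 + 2*√30)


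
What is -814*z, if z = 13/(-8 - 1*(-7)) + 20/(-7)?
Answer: 90354/7 ≈ 12908.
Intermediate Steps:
z = -111/7 (z = 13/(-8 + 7) + 20*(-⅐) = 13/(-1) - 20/7 = 13*(-1) - 20/7 = -13 - 20/7 = -111/7 ≈ -15.857)
-814*z = -814*(-111/7) = 90354/7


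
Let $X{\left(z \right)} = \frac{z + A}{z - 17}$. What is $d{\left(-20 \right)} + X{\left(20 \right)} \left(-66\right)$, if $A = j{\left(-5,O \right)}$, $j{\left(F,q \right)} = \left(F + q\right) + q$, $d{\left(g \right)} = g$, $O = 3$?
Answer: $-482$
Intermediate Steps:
$j{\left(F,q \right)} = F + 2 q$
$A = 1$ ($A = -5 + 2 \cdot 3 = -5 + 6 = 1$)
$X{\left(z \right)} = \frac{1 + z}{-17 + z}$ ($X{\left(z \right)} = \frac{z + 1}{z - 17} = \frac{1 + z}{-17 + z}$)
$d{\left(-20 \right)} + X{\left(20 \right)} \left(-66\right) = -20 + \frac{1 + 20}{-17 + 20} \left(-66\right) = -20 + \frac{1}{3} \cdot 21 \left(-66\right) = -20 + 7 \left(-66\right) = -20 - 462 = -482$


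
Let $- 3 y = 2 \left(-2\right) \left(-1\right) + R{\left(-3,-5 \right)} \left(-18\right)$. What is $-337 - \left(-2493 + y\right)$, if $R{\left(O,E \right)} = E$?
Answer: $\frac{6562}{3} \approx 2187.3$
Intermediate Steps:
$y = - \frac{94}{3}$ ($y = - \frac{2 \left(-2\right) \left(-1\right) - -90}{3} = - \frac{\left(-4\right) \left(-1\right) + 90}{3} = - \frac{4 + 90}{3} = \left(- \frac{1}{3}\right) 94 = - \frac{94}{3} \approx -31.333$)
$-337 - \left(-2493 + y\right) = -337 - \left(-2493 - \frac{94}{3}\right) = -337 - - \frac{7573}{3} = -337 + \frac{7573}{3} = \frac{6562}{3}$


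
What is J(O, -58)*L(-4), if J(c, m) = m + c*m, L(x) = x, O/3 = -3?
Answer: -1856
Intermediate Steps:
O = -9 (O = 3*(-3) = -9)
J(O, -58)*L(-4) = -58*(1 - 9)*(-4) = -58*(-8)*(-4) = 464*(-4) = -1856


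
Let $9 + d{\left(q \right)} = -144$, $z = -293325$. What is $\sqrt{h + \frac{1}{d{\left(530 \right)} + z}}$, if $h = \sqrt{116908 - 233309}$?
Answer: $\frac{\sqrt{-293478 + 86129336484 i \sqrt{116401}}}{293478} \approx 13.061 + 13.061 i$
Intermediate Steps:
$d{\left(q \right)} = -153$ ($d{\left(q \right)} = -9 - 144 = -153$)
$h = i \sqrt{116401}$ ($h = \sqrt{-116401} = i \sqrt{116401} \approx 341.18 i$)
$\sqrt{h + \frac{1}{d{\left(530 \right)} + z}} = \sqrt{i \sqrt{116401} + \frac{1}{-153 - 293325}} = \sqrt{i \sqrt{116401} + \frac{1}{-293478}} = \sqrt{i \sqrt{116401} - \frac{1}{293478}} = \sqrt{- \frac{1}{293478} + i \sqrt{116401}}$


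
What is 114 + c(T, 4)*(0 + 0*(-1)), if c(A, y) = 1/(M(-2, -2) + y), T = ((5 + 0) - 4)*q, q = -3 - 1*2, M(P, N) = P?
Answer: 114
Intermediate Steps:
q = -5 (q = -3 - 2 = -5)
T = -5 (T = ((5 + 0) - 4)*(-5) = (5 - 4)*(-5) = 1*(-5) = -5)
c(A, y) = 1/(-2 + y)
114 + c(T, 4)*(0 + 0*(-1)) = 114 + (0 + 0*(-1))/(-2 + 4) = 114 + (0 + 0)/2 = 114 + (1/2)*0 = 114 + 0 = 114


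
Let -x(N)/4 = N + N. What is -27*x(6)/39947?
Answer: 1296/39947 ≈ 0.032443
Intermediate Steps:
x(N) = -8*N (x(N) = -4*(N + N) = -8*N)
-27*x(6)/39947 = -(-216)*6/39947 = -27*(-48)*(1/39947) = 1296*(1/39947) = 1296/39947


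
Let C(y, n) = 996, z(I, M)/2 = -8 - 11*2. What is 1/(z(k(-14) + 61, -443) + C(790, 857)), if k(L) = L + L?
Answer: 1/936 ≈ 0.0010684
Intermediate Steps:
k(L) = 2*L
z(I, M) = -60 (z(I, M) = 2*(-8 - 11*2) = 2*(-8 - 22) = 2*(-30) = -60)
1/(z(k(-14) + 61, -443) + C(790, 857)) = 1/(-60 + 996) = 1/936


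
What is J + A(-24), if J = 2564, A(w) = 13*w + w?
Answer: 2228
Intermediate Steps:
A(w) = 14*w
J + A(-24) = 2564 + 14*(-24) = 2564 - 336 = 2228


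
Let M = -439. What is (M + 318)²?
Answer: 14641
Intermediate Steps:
(M + 318)² = (-439 + 318)² = (-121)² = 14641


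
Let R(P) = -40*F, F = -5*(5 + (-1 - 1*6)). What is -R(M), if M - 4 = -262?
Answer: 400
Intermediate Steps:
F = 10 (F = -5*(5 + (-1 - 6)) = -5*(5 - 7) = -5*(-2) = 10)
M = -258 (M = 4 - 262 = -258)
R(P) = -400 (R(P) = -40*10 = -400)
-R(M) = -1*(-400) = 400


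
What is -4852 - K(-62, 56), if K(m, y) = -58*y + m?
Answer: -1542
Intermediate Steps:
K(m, y) = m - 58*y
-4852 - K(-62, 56) = -4852 - (-62 - 58*56) = -4852 - (-62 - 3248) = -4852 - 1*(-3310) = -4852 + 3310 = -1542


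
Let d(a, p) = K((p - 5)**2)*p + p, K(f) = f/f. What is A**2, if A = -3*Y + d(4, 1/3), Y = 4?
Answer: 1156/9 ≈ 128.44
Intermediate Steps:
K(f) = 1
d(a, p) = 2*p (d(a, p) = 1*p + p = p + p = 2*p)
A = -34/3 (A = -3*4 + 2*(1/3) = -12 + 2*(1*(1/3)) = -12 + 2*(1/3) = -12 + 2/3 = -34/3 ≈ -11.333)
A**2 = (-34/3)**2 = 1156/9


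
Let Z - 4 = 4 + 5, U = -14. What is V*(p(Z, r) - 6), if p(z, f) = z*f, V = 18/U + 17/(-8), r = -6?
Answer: 573/2 ≈ 286.50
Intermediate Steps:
V = -191/56 (V = 18/(-14) + 17/(-8) = 18*(-1/14) + 17*(-⅛) = -9/7 - 17/8 = -191/56 ≈ -3.4107)
Z = 13 (Z = 4 + (4 + 5) = 4 + 9 = 13)
p(z, f) = f*z
V*(p(Z, r) - 6) = -191*(-6*13 - 6)/56 = -191*(-78 - 6)/56 = -191/56*(-84) = 573/2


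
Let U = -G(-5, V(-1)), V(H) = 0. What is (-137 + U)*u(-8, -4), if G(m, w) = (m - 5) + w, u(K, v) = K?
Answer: 1016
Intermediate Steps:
G(m, w) = -5 + m + w (G(m, w) = (-5 + m) + w = -5 + m + w)
U = 10 (U = -(-5 - 5 + 0) = -1*(-10) = 10)
(-137 + U)*u(-8, -4) = (-137 + 10)*(-8) = -127*(-8) = 1016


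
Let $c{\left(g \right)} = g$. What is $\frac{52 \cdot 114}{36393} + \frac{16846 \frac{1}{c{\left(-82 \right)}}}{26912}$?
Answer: $\frac{2078123179}{13385248352} \approx 0.15525$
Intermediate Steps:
$\frac{52 \cdot 114}{36393} + \frac{16846 \frac{1}{c{\left(-82 \right)}}}{26912} = \frac{52 \cdot 114}{36393} + \frac{16846 \frac{1}{-82}}{26912} = 5928 \cdot \frac{1}{36393} + 16846 \left(- \frac{1}{82}\right) \frac{1}{26912} = \frac{1976}{12131} - \frac{8423}{1103392} = \frac{2078123179}{13385248352}$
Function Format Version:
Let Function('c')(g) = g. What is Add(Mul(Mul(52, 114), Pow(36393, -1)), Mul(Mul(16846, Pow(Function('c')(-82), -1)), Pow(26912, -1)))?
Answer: Rational(2078123179, 13385248352) ≈ 0.15525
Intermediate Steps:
Add(Mul(Mul(52, 114), Pow(36393, -1)), Mul(Mul(16846, Pow(Function('c')(-82), -1)), Pow(26912, -1))) = Add(Mul(Mul(52, 114), Pow(36393, -1)), Mul(Mul(16846, Pow(-82, -1)), Pow(26912, -1))) = Add(Mul(5928, Rational(1, 36393)), Mul(Mul(16846, Rational(-1, 82)), Rational(1, 26912))) = Add(Rational(1976, 12131), Mul(Rational(-8423, 41), Rational(1, 26912))) = Add(Rational(1976, 12131), Rational(-8423, 1103392)) = Rational(2078123179, 13385248352)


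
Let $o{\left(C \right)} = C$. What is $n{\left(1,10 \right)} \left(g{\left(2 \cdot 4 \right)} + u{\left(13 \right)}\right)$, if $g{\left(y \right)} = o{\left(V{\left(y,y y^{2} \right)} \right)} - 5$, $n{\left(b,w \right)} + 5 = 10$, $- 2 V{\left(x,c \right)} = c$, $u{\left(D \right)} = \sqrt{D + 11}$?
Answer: $-1305 + 10 \sqrt{6} \approx -1280.5$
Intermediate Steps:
$u{\left(D \right)} = \sqrt{11 + D}$
$V{\left(x,c \right)} = - \frac{c}{2}$
$n{\left(b,w \right)} = 5$ ($n{\left(b,w \right)} = -5 + 10 = 5$)
$g{\left(y \right)} = -5 - \frac{y^{3}}{2}$ ($g{\left(y \right)} = - \frac{y y^{2}}{2} - 5 = - \frac{y^{3}}{2} - 5 = -5 - \frac{y^{3}}{2}$)
$n{\left(1,10 \right)} \left(g{\left(2 \cdot 4 \right)} + u{\left(13 \right)}\right) = 5 \left(\left(-5 - \frac{\left(2 \cdot 4\right)^{3}}{2}\right) + \sqrt{11 + 13}\right) = 5 \left(\left(-5 - \frac{8^{3}}{2}\right) + \sqrt{24}\right) = 5 \left(\left(-5 - 256\right) + 2 \sqrt{6}\right) = 5 \left(-261 + 2 \sqrt{6}\right) = -1305 + 10 \sqrt{6}$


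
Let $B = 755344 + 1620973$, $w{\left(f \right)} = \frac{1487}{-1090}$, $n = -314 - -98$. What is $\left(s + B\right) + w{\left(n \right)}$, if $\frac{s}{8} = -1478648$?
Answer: $- \frac{10303626517}{1090} \approx -9.4529 \cdot 10^{6}$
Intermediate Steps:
$n = -216$ ($n = -314 + 98 = -216$)
$w{\left(f \right)} = - \frac{1487}{1090}$ ($w{\left(f \right)} = 1487 \left(- \frac{1}{1090}\right) = - \frac{1487}{1090}$)
$s = -11829184$ ($s = 8 \left(-1478648\right) = -11829184$)
$B = 2376317$
$\left(s + B\right) + w{\left(n \right)} = \left(-11829184 + 2376317\right) - \frac{1487}{1090} = -9452867 - \frac{1487}{1090} = - \frac{10303626517}{1090}$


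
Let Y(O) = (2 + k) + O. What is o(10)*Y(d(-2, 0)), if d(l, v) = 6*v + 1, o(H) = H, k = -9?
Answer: -60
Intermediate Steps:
d(l, v) = 1 + 6*v
Y(O) = -7 + O (Y(O) = (2 - 9) + O = -7 + O)
o(10)*Y(d(-2, 0)) = 10*(-7 + (1 + 6*0)) = 10*(-7 + (1 + 0)) = 10*(-7 + 1) = 10*(-6) = -60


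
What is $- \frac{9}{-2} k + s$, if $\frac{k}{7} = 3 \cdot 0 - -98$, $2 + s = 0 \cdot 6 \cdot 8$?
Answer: $3085$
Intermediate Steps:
$s = -2$ ($s = -2 + 0 \cdot 6 \cdot 8 = -2 + 0 \cdot 8 = -2 + 0 = -2$)
$k = 686$ ($k = 7 \left(3 \cdot 0 - -98\right) = 7 \left(0 + 98\right) = 7 \cdot 98 = 686$)
$- \frac{9}{-2} k + s = - \frac{9}{-2} \cdot 686 - 2 = \left(-9\right) \left(- \frac{1}{2}\right) 686 - 2 = \frac{9}{2} \cdot 686 - 2 = 3087 - 2 = 3085$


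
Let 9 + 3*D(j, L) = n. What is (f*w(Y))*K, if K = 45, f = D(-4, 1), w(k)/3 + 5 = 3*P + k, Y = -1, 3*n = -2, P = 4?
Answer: -2610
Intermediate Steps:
n = -⅔ (n = (⅓)*(-2) = -⅔ ≈ -0.66667)
D(j, L) = -29/9 (D(j, L) = -3 + (⅓)*(-⅔) = -3 - 2/9 = -29/9)
w(k) = 21 + 3*k (w(k) = -15 + 3*(3*4 + k) = -15 + 3*(12 + k) = -15 + (36 + 3*k) = 21 + 3*k)
f = -29/9 ≈ -3.2222
(f*w(Y))*K = -29*(21 + 3*(-1))/9*45 = -29*(21 - 3)/9*45 = -29/9*18*45 = -58*45 = -2610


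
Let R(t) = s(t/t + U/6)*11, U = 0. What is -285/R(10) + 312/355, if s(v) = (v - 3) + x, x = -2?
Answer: 114903/15620 ≈ 7.3561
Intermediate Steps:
s(v) = -5 + v (s(v) = (v - 3) - 2 = (-3 + v) - 2 = -5 + v)
R(t) = -44 (R(t) = (-5 + (t/t + 0/6))*11 = (-5 + (1 + 0*(⅙)))*11 = (-5 + (1 + 0))*11 = (-5 + 1)*11 = -4*11 = -44)
-285/R(10) + 312/355 = -285/(-44) + 312/355 = -285*(-1/44) + 312*(1/355) = 285/44 + 312/355 = 114903/15620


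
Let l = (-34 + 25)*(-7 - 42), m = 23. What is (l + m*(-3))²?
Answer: 138384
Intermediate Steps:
l = 441 (l = -9*(-49) = 441)
(l + m*(-3))² = (441 + 23*(-3))² = (441 - 69)² = 372² = 138384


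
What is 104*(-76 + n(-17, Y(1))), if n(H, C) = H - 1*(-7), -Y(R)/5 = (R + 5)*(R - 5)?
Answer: -8944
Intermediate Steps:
Y(R) = -5*(-5 + R)*(5 + R) (Y(R) = -5*(R + 5)*(R - 5) = -5*(5 + R)*(-5 + R) = -5*(-5 + R)*(5 + R))
n(H, C) = 7 + H (n(H, C) = H + 7 = 7 + H)
104*(-76 + n(-17, Y(1))) = 104*(-76 + (7 - 17)) = 104*(-76 - 10) = 104*(-86) = -8944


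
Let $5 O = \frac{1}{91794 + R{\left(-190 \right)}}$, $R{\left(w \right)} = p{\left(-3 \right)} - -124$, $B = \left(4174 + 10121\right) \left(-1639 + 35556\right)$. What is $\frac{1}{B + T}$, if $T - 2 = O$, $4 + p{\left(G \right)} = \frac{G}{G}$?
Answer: $\frac{459575}{222821959325276} \approx 2.0625 \cdot 10^{-9}$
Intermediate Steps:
$p{\left(G \right)} = -3$ ($p{\left(G \right)} = -4 + \frac{G}{G} = -4 + 1 = -3$)
$B = 484843515$ ($B = 14295 \cdot 33917 = 484843515$)
$R{\left(w \right)} = 121$ ($R{\left(w \right)} = -3 - -124 = -3 + 124 = 121$)
$O = \frac{1}{459575}$ ($O = \frac{1}{5 \left(91794 + 121\right)} = \frac{1}{5 \cdot 91915} = \frac{1}{5} \cdot \frac{1}{91915} = \frac{1}{459575} \approx 2.1759 \cdot 10^{-6}$)
$T = \frac{919151}{459575}$ ($T = 2 + \frac{1}{459575} = \frac{919151}{459575} \approx 2.0$)
$\frac{1}{B + T} = \frac{1}{484843515 + \frac{919151}{459575}} = \frac{1}{\frac{222821959325276}{459575}} = \frac{459575}{222821959325276}$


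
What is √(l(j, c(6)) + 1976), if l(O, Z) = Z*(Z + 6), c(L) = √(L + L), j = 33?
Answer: 2*√(497 + 3*√3) ≈ 44.819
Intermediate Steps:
c(L) = √2*√L (c(L) = √(2*L) = √2*√L)
l(O, Z) = Z*(6 + Z)
√(l(j, c(6)) + 1976) = √((√2*√6)*(6 + √2*√6) + 1976) = √((2*√3)*(6 + 2*√3) + 1976) = √(2*√3*(6 + 2*√3) + 1976) = √(1976 + 2*√3*(6 + 2*√3))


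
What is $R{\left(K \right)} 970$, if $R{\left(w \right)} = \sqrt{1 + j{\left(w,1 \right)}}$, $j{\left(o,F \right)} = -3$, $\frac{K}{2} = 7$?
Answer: $970 i \sqrt{2} \approx 1371.8 i$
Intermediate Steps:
$K = 14$ ($K = 2 \cdot 7 = 14$)
$R{\left(w \right)} = i \sqrt{2}$ ($R{\left(w \right)} = \sqrt{1 - 3} = \sqrt{-2} = i \sqrt{2}$)
$R{\left(K \right)} 970 = i \sqrt{2} \cdot 970 = 970 i \sqrt{2}$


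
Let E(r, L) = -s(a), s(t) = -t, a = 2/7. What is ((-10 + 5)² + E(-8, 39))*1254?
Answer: 221958/7 ≈ 31708.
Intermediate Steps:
a = 2/7 (a = 2*(⅐) = 2/7 ≈ 0.28571)
E(r, L) = 2/7 (E(r, L) = -(-1)*2/7 = -1*(-2/7) = 2/7)
((-10 + 5)² + E(-8, 39))*1254 = ((-10 + 5)² + 2/7)*1254 = ((-5)² + 2/7)*1254 = (25 + 2/7)*1254 = (177/7)*1254 = 221958/7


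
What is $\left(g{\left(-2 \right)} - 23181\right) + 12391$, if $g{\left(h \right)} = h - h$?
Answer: $-10790$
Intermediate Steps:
$g{\left(h \right)} = 0$
$\left(g{\left(-2 \right)} - 23181\right) + 12391 = \left(0 - 23181\right) + 12391 = -23181 + 12391 = -10790$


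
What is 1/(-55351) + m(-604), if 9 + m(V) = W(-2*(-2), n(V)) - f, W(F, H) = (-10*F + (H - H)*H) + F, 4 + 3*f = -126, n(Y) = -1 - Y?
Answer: -276758/166053 ≈ -1.6667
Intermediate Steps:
f = -130/3 (f = -4/3 + (⅓)*(-126) = -4/3 - 42 = -130/3 ≈ -43.333)
W(F, H) = -9*F (W(F, H) = (-10*F + 0*H) + F = (-10*F + 0) + F = -10*F + F = -9*F)
m(V) = -5/3 (m(V) = -9 + (-(-18)*(-2) - 1*(-130/3)) = -9 + (-9*4 + 130/3) = -9 + (-36 + 130/3) = -9 + 22/3 = -5/3)
1/(-55351) + m(-604) = 1/(-55351) - 5/3 = -1/55351 - 5/3 = -276758/166053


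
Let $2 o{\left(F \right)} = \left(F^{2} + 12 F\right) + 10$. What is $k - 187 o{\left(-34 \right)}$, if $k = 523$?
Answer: $-70350$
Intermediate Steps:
$o{\left(F \right)} = 5 + \frac{F^{2}}{2} + 6 F$ ($o{\left(F \right)} = \frac{\left(F^{2} + 12 F\right) + 10}{2} = \frac{10 + F^{2} + 12 F}{2} = 5 + \frac{F^{2}}{2} + 6 F$)
$k - 187 o{\left(-34 \right)} = 523 - 187 \left(5 + \frac{\left(-34\right)^{2}}{2} + 6 \left(-34\right)\right) = 523 - 187 \left(5 + \frac{1}{2} \cdot 1156 - 204\right) = 523 - 187 \left(5 + 578 - 204\right) = 523 - 70873 = -70350$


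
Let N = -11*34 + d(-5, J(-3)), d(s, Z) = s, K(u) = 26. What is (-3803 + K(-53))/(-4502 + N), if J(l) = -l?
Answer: 1259/1627 ≈ 0.77382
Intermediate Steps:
N = -379 (N = -11*34 - 5 = -374 - 5 = -379)
(-3803 + K(-53))/(-4502 + N) = (-3803 + 26)/(-4502 - 379) = -3777/(-4881) = -3777*(-1/4881) = 1259/1627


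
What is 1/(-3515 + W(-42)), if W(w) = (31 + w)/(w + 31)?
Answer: -1/3514 ≈ -0.00028458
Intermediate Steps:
W(w) = 1 (W(w) = (31 + w)/(31 + w) = 1)
1/(-3515 + W(-42)) = 1/(-3515 + 1) = 1/(-3514) = -1/3514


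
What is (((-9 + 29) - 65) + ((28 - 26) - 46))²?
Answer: 7921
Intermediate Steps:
(((-9 + 29) - 65) + ((28 - 26) - 46))² = ((20 - 65) + (2 - 46))² = (-45 - 44)² = (-89)² = 7921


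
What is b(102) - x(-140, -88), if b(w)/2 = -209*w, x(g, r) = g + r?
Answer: -42408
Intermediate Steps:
b(w) = -418*w (b(w) = 2*(-209*w) = -418*w)
b(102) - x(-140, -88) = -418*102 - (-140 - 88) = -42636 - 1*(-228) = -42636 + 228 = -42408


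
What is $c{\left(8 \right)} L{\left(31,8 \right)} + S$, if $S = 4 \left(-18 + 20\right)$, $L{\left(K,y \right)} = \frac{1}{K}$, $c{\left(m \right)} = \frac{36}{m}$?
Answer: $\frac{505}{62} \approx 8.1452$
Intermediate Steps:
$S = 8$ ($S = 4 \cdot 2 = 8$)
$c{\left(8 \right)} L{\left(31,8 \right)} + S = \frac{36 \cdot \frac{1}{8}}{31} + 8 = 36 \cdot \frac{1}{8} \cdot \frac{1}{31} + 8 = \frac{9}{2} \cdot \frac{1}{31} + 8 = \frac{9}{62} + 8 = \frac{505}{62}$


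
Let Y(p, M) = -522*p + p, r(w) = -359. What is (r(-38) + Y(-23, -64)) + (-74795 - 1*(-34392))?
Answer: -28779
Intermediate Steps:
Y(p, M) = -521*p
(r(-38) + Y(-23, -64)) + (-74795 - 1*(-34392)) = (-359 - 521*(-23)) + (-74795 - 1*(-34392)) = (-359 + 11983) + (-74795 + 34392) = 11624 - 40403 = -28779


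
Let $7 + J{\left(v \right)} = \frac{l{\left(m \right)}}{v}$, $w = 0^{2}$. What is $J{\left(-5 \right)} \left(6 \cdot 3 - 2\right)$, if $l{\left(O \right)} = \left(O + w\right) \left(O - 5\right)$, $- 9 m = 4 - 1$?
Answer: $- \frac{5296}{45} \approx -117.69$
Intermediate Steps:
$w = 0$
$m = - \frac{1}{3}$ ($m = - \frac{4 - 1}{9} = \left(- \frac{1}{9}\right) 3 = - \frac{1}{3} \approx -0.33333$)
$l{\left(O \right)} = O \left(-5 + O\right)$ ($l{\left(O \right)} = \left(O + 0\right) \left(O - 5\right) = O \left(-5 + O\right)$)
$J{\left(v \right)} = -7 + \frac{16}{9 v}$ ($J{\left(v \right)} = -7 + \frac{\left(- \frac{1}{3}\right) \left(-5 - \frac{1}{3}\right)}{v} = -7 + \frac{\left(- \frac{1}{3}\right) \left(- \frac{16}{3}\right)}{v} = -7 + \frac{16}{9 v}$)
$J{\left(-5 \right)} \left(6 \cdot 3 - 2\right) = \left(-7 + \frac{16}{9 \left(-5\right)}\right) \left(6 \cdot 3 - 2\right) = \left(-7 + \frac{16}{9} \left(- \frac{1}{5}\right)\right) \left(18 - 2\right) = \left(-7 - \frac{16}{45}\right) 16 = \left(- \frac{331}{45}\right) 16 = - \frac{5296}{45}$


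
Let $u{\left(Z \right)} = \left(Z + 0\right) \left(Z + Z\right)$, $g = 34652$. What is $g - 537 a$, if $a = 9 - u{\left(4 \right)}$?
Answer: $47003$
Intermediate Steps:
$u{\left(Z \right)} = 2 Z^{2}$ ($u{\left(Z \right)} = Z 2 Z = 2 Z^{2}$)
$a = -23$ ($a = 9 - 2 \cdot 4^{2} = 9 - 2 \cdot 16 = 9 - 32 = -23$)
$g - 537 a = 34652 - 537 \left(-23\right) = 34652 - -12351 = 34652 + 12351 = 47003$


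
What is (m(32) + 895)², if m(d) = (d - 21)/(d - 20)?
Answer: 115584001/144 ≈ 8.0267e+5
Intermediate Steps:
m(d) = (-21 + d)/(-20 + d)
(m(32) + 895)² = ((-21 + 32)/(-20 + 32) + 895)² = (11/12 + 895)² = (10751/12)² = 115584001/144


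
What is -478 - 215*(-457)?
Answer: 97777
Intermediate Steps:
-478 - 215*(-457) = -478 + 98255 = 97777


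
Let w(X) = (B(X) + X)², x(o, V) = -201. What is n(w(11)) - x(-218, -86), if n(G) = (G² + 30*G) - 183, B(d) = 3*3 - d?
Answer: 9009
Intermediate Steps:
B(d) = 9 - d
w(X) = 81 (w(X) = ((9 - X) + X)² = 9² = 81)
n(G) = -183 + G² + 30*G
n(w(11)) - x(-218, -86) = (-183 + 81² + 30*81) - 1*(-201) = (-183 + 6561 + 2430) + 201 = 8808 + 201 = 9009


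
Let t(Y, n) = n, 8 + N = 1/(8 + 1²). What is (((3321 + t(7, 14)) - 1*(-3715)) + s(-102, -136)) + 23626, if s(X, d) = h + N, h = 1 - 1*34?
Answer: 275716/9 ≈ 30635.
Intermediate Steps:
h = -33 (h = 1 - 34 = -33)
N = -71/9 (N = -8 + 1/(8 + 1²) = -8 + 1/(8 + 1) = -8 + 1/9 = -8 + ⅑ = -71/9 ≈ -7.8889)
s(X, d) = -368/9 (s(X, d) = -33 - 71/9 = -368/9)
(((3321 + t(7, 14)) - 1*(-3715)) + s(-102, -136)) + 23626 = (((3321 + 14) - 1*(-3715)) - 368/9) + 23626 = ((3335 + 3715) - 368/9) + 23626 = (7050 - 368/9) + 23626 = 63082/9 + 23626 = 275716/9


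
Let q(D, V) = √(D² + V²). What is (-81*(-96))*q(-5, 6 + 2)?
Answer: 7776*√89 ≈ 73359.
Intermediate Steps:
(-81*(-96))*q(-5, 6 + 2) = (-81*(-96))*√((-5)² + (6 + 2)²) = 7776*√(25 + 8²) = 7776*√(25 + 64) = 7776*√89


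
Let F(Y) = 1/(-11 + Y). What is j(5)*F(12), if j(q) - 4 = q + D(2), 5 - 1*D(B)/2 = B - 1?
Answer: 17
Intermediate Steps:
D(B) = 12 - 2*B (D(B) = 10 - 2*(B - 1) = 10 - 2*(-1 + B) = 10 + (2 - 2*B) = 12 - 2*B)
j(q) = 12 + q (j(q) = 4 + (q + (12 - 2*2)) = 4 + (q + (12 - 4)) = 4 + (q + 8) = 4 + (8 + q) = 12 + q)
j(5)*F(12) = (12 + 5)/(-11 + 12) = 17/1 = 17*1 = 17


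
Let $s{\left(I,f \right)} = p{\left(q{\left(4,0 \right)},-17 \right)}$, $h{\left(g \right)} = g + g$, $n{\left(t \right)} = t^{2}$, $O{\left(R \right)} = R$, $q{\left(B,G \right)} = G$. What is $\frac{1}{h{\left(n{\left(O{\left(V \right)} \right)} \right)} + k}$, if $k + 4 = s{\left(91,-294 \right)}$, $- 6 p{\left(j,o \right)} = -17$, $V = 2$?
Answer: $\frac{6}{41} \approx 0.14634$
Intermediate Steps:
$p{\left(j,o \right)} = \frac{17}{6}$ ($p{\left(j,o \right)} = \left(- \frac{1}{6}\right) \left(-17\right) = \frac{17}{6}$)
$h{\left(g \right)} = 2 g$
$s{\left(I,f \right)} = \frac{17}{6}$
$k = - \frac{7}{6}$ ($k = -4 + \frac{17}{6} = - \frac{7}{6} \approx -1.1667$)
$\frac{1}{h{\left(n{\left(O{\left(V \right)} \right)} \right)} + k} = \frac{1}{2 \cdot 2^{2} - \frac{7}{6}} = \frac{1}{2 \cdot 4 - \frac{7}{6}} = \frac{1}{8 - \frac{7}{6}} = \frac{1}{\frac{41}{6}} = \frac{6}{41}$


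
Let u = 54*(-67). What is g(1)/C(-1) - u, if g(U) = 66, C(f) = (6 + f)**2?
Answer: 90516/25 ≈ 3620.6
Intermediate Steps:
u = -3618
g(1)/C(-1) - u = 66/((6 - 1)**2) - 1*(-3618) = 66/(5**2) + 3618 = 66/25 + 3618 = 90516/25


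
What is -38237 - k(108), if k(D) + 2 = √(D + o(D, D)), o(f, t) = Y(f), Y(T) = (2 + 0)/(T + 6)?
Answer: -38235 - √350949/57 ≈ -38245.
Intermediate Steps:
Y(T) = 2/(6 + T)
o(f, t) = 2/(6 + f)
k(D) = -2 + √(D + 2/(6 + D))
-38237 - k(108) = -38237 - (-2 + √((2 + 108*(6 + 108))/(6 + 108))) = -38237 - (-2 + √((2 + 108*114)/114)) = -38237 - (-2 + √((2 + 12312)/114)) = -38237 - (-2 + √((1/114)*12314)) = -38237 - (-2 + √(6157/57)) = -38237 - (-2 + √350949/57) = -38237 + (2 - √350949/57) = -38235 - √350949/57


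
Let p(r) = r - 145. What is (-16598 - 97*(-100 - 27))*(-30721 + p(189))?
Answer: 131266883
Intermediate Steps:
p(r) = -145 + r
(-16598 - 97*(-100 - 27))*(-30721 + p(189)) = (-16598 - 97*(-100 - 27))*(-30721 + (-145 + 189)) = (-16598 - 97*(-127))*(-30721 + 44) = (-16598 + 12319)*(-30677) = -4279*(-30677) = 131266883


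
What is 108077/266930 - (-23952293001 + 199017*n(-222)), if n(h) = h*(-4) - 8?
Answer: 6346836795992207/266930 ≈ 2.3777e+10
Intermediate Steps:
n(h) = -8 - 4*h (n(h) = -4*h - 8 = -8 - 4*h)
108077/266930 - (-23952293001 + 199017*n(-222)) = 108077/266930 - (-23953885137 + 176727096) = 108077*(1/266930) - 199017/(1/(-120353 + (-8 + 888))) = 108077/266930 - 199017/(1/(-120353 + 880)) = 108077/266930 - 199017/(1/(-119473)) = 108077/266930 - 199017/(-1/119473) = 108077/266930 - 199017*(-119473) = 108077/266930 + 23777158041 = 6346836795992207/266930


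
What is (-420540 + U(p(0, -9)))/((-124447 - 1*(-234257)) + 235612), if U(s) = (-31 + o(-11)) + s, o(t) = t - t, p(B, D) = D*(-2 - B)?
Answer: -60079/49346 ≈ -1.2175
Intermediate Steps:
o(t) = 0
U(s) = -31 + s (U(s) = (-31 + 0) + s = -31 + s)
(-420540 + U(p(0, -9)))/((-124447 - 1*(-234257)) + 235612) = (-420540 + (-31 - 1*(-9)*(2 + 0)))/((-124447 - 1*(-234257)) + 235612) = (-420540 + (-31 - 1*(-9)*2))/((-124447 + 234257) + 235612) = (-420540 + (-31 + 18))/(109810 + 235612) = (-420540 - 13)/345422 = -420553*1/345422 = -60079/49346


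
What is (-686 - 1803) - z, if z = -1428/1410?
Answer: -584677/235 ≈ -2488.0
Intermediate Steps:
z = -238/235 (z = -1428*1/1410 = -238/235 ≈ -1.0128)
(-686 - 1803) - z = (-686 - 1803) - 1*(-238/235) = -2489 + 238/235 = -584677/235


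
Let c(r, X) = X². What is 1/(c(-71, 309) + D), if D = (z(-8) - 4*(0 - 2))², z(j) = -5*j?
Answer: 1/97785 ≈ 1.0227e-5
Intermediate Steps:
D = 2304 (D = (-5*(-8) - 4*(0 - 2))² = (40 - 4*(-2))² = (40 + 8)² = 48² = 2304)
1/(c(-71, 309) + D) = 1/(309² + 2304) = 1/(95481 + 2304) = 1/97785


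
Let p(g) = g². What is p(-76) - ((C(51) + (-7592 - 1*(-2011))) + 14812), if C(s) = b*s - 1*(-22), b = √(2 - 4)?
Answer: -3477 - 51*I*√2 ≈ -3477.0 - 72.125*I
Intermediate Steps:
b = I*√2 (b = √(-2) = I*√2 ≈ 1.4142*I)
C(s) = 22 + I*s*√2 (C(s) = (I*√2)*s - 1*(-22) = I*s*√2 + 22 = 22 + I*s*√2)
p(-76) - ((C(51) + (-7592 - 1*(-2011))) + 14812) = (-76)² - (((22 + I*51*√2) + (-7592 - 1*(-2011))) + 14812) = 5776 - (((22 + 51*I*√2) + (-7592 + 2011)) + 14812) = 5776 - (((22 + 51*I*√2) - 5581) + 14812) = 5776 - ((-5559 + 51*I*√2) + 14812) = 5776 - (9253 + 51*I*√2) = 5776 + (-9253 - 51*I*√2) = -3477 - 51*I*√2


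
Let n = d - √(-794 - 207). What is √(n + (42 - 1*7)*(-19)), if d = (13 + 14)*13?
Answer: √(-314 - I*√1001) ≈ 0.89161 - 17.742*I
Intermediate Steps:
d = 351 (d = 27*13 = 351)
n = 351 - I*√1001 (n = 351 - √(-794 - 207) = 351 - √(-1001) = 351 - I*√1001 ≈ 351.0 - 31.639*I)
√(n + (42 - 1*7)*(-19)) = √((351 - I*√1001) + (42 - 1*7)*(-19)) = √((351 - I*√1001) + (42 - 7)*(-19)) = √((351 - I*√1001) + 35*(-19)) = √((351 - I*√1001) - 665) = √(-314 - I*√1001)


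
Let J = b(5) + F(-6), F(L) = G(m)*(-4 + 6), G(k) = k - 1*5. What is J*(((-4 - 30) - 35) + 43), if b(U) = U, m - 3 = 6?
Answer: -338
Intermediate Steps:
m = 9 (m = 3 + 6 = 9)
G(k) = -5 + k (G(k) = k - 5 = -5 + k)
F(L) = 8 (F(L) = (-5 + 9)*(-4 + 6) = 4*2 = 8)
J = 13 (J = 5 + 8 = 13)
J*(((-4 - 30) - 35) + 43) = 13*(((-4 - 30) - 35) + 43) = 13*((-34 - 35) + 43) = 13*(-69 + 43) = 13*(-26) = -338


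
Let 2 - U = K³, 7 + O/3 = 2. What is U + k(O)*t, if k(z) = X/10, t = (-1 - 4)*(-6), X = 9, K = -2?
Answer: 37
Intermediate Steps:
O = -15 (O = -21 + 3*2 = -21 + 6 = -15)
t = 30 (t = -5*(-6) = 30)
U = 10 (U = 2 - 1*(-2)³ = 2 - 1*(-8) = 2 + 8 = 10)
k(z) = 9/10
U + k(O)*t = 10 + (9/10)*30 = 10 + 27 = 37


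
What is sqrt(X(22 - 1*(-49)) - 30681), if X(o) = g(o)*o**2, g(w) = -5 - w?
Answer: I*sqrt(413797) ≈ 643.27*I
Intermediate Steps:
X(o) = o**2*(-5 - o) (X(o) = (-5 - o)*o**2 = o**2*(-5 - o))
sqrt(X(22 - 1*(-49)) - 30681) = sqrt((22 - 1*(-49))**2*(-5 - (22 - 1*(-49))) - 30681) = sqrt((22 + 49)**2*(-5 - (22 + 49)) - 30681) = sqrt(71**2*(-5 - 1*71) - 30681) = sqrt(5041*(-5 - 71) - 30681) = sqrt(5041*(-76) - 30681) = sqrt(-383116 - 30681) = sqrt(-413797) = I*sqrt(413797)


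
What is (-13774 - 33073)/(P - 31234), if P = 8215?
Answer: 46847/23019 ≈ 2.0351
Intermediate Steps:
(-13774 - 33073)/(P - 31234) = (-13774 - 33073)/(8215 - 31234) = -46847/(-23019) = -46847*(-1/23019) = 46847/23019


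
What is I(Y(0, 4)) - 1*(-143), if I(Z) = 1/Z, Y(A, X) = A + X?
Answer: 573/4 ≈ 143.25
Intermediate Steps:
I(Y(0, 4)) - 1*(-143) = 1/(0 + 4) - 1*(-143) = 1/4 + 143 = ¼ + 143 = 573/4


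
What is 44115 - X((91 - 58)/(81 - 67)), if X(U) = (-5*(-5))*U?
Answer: 616785/14 ≈ 44056.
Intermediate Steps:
X(U) = 25*U
44115 - X((91 - 58)/(81 - 67)) = 44115 - 25*(91 - 58)/(81 - 67) = 44115 - 25*33/14 = 44115 - 1*825/14 = 44115 - 825/14 = 616785/14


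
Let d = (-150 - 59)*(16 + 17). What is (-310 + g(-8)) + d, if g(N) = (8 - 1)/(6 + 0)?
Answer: -43235/6 ≈ -7205.8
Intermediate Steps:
d = -6897 (d = -209*33 = -6897)
g(N) = 7/6
(-310 + g(-8)) + d = (-310 + 7/6) - 6897 = -1853/6 - 6897 = -43235/6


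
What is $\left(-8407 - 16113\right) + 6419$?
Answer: $-18101$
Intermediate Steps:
$\left(-8407 - 16113\right) + 6419 = -24520 + 6419 = -18101$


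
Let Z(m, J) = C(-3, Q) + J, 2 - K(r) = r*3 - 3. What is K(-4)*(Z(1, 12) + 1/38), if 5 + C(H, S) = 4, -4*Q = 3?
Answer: 7123/38 ≈ 187.45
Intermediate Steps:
Q = -¾ (Q = -¼*3 = -¾ ≈ -0.75000)
K(r) = 5 - 3*r (K(r) = 2 - (r*3 - 3) = 2 - (3*r - 3) = 2 - (-3 + 3*r) = 2 + (3 - 3*r) = 5 - 3*r)
C(H, S) = -1 (C(H, S) = -5 + 4 = -1)
Z(m, J) = -1 + J
K(-4)*(Z(1, 12) + 1/38) = (5 - 3*(-4))*((-1 + 12) + 1/38) = (5 + 12)*(11 + 1/38) = 17*(419/38) = 7123/38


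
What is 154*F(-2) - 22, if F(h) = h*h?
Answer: 594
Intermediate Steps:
F(h) = h²
154*F(-2) - 22 = 154*(-2)² - 22 = 154*4 - 22 = 616 - 22 = 594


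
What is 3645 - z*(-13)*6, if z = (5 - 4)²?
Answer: 3723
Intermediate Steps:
z = 1 (z = 1² = 1)
3645 - z*(-13)*6 = 3645 - 1*(-13)*6 = 3645 - (-13)*6 = 3645 - 1*(-78) = 3645 + 78 = 3723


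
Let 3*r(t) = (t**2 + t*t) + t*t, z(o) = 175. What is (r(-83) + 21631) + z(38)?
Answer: 28695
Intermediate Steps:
r(t) = t**2 (r(t) = ((t**2 + t*t) + t*t)/3 = ((t**2 + t**2) + t**2)/3 = (2*t**2 + t**2)/3 = (3*t**2)/3 = t**2)
(r(-83) + 21631) + z(38) = ((-83)**2 + 21631) + 175 = (6889 + 21631) + 175 = 28520 + 175 = 28695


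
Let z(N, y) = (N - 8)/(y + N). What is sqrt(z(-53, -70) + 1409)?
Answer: 2*sqrt(5331066)/123 ≈ 37.543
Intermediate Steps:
z(N, y) = (-8 + N)/(N + y)
sqrt(z(-53, -70) + 1409) = sqrt((-8 - 53)/(-53 - 70) + 1409) = sqrt(-61/(-123) + 1409) = sqrt(-1/123*(-61) + 1409) = sqrt(61/123 + 1409) = sqrt(173368/123) = 2*sqrt(5331066)/123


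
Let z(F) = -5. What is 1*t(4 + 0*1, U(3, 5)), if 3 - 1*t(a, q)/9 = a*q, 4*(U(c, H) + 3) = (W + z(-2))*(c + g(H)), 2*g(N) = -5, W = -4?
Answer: 351/2 ≈ 175.50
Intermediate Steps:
g(N) = -5/2 (g(N) = (½)*(-5) = -5/2)
U(c, H) = 21/8 - 9*c/4 (U(c, H) = -3 + ((-4 - 5)*(c - 5/2))/4 = -3 + (-9*(-5/2 + c))/4 = -3 + (45/2 - 9*c)/4 = -3 + (45/8 - 9*c/4) = 21/8 - 9*c/4)
t(a, q) = 27 - 9*a*q
1*t(4 + 0*1, U(3, 5)) = 1*(27 - 9*(4 + 0*1)*(21/8 - 9/4*3)) = 1*(27 - 9*(4 + 0)*(21/8 - 27/4)) = 1*(27 - 9*4*(-33/8)) = 1*(27 + 297/2) = 1*(351/2) = 351/2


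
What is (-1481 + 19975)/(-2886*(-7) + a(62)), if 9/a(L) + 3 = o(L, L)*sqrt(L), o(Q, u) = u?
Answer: 29679913826570/32420980993101 - 1146628*sqrt(62)/10806993664367 ≈ 0.91545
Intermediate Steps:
a(L) = 9/(-3 + L**(3/2)) (a(L) = 9/(-3 + L*sqrt(L)) = 9/(-3 + L**(3/2)))
(-1481 + 19975)/(-2886*(-7) + a(62)) = (-1481 + 19975)/(-2886*(-7) + 9/(-3 + 62**(3/2))) = 18494/(20202 + 9/(-3 + 62*sqrt(62)))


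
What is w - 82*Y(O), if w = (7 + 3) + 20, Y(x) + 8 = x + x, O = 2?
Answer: 358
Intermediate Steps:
Y(x) = -8 + 2*x (Y(x) = -8 + (x + x) = -8 + 2*x)
w = 30 (w = 10 + 20 = 30)
w - 82*Y(O) = 30 - 82*(-8 + 2*2) = 30 - 82*(-8 + 4) = 30 - 82*(-4) = 30 + 328 = 358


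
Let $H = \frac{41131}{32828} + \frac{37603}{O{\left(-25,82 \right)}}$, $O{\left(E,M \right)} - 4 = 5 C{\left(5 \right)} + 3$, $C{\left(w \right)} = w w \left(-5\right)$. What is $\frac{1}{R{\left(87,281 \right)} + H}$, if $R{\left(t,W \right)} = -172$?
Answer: $- \frac{10143852}{2349248707} \approx -0.0043179$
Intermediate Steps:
$C{\left(w \right)} = - 5 w^{2}$ ($C{\left(w \right)} = w^{2} \left(-5\right) = - 5 w^{2}$)
$O{\left(E,M \right)} = -618$ ($O{\left(E,M \right)} = 4 + \left(5 \left(- 5 \cdot 5^{2}\right) + 3\right) = 4 + \left(5 \left(\left(-5\right) 25\right) + 3\right) = 4 + \left(5 \left(-125\right) + 3\right) = 4 + \left(-625 + 3\right) = 4 - 622 = -618$)
$H = - \frac{604506163}{10143852}$ ($H = \frac{41131}{32828} + \frac{37603}{-618} = 41131 \cdot \frac{1}{32828} + 37603 \left(- \frac{1}{618}\right) = \frac{41131}{32828} - \frac{37603}{618} = - \frac{604506163}{10143852} \approx -59.593$)
$\frac{1}{R{\left(87,281 \right)} + H} = \frac{1}{-172 - \frac{604506163}{10143852}} = \frac{1}{- \frac{2349248707}{10143852}} = - \frac{10143852}{2349248707}$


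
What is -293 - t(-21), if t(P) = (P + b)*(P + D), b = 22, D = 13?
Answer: -285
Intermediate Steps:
t(P) = (13 + P)*(22 + P) (t(P) = (P + 22)*(P + 13) = (22 + P)*(13 + P) = (13 + P)*(22 + P))
-293 - t(-21) = -293 - (286 + (-21)² + 35*(-21)) = -293 - (286 + 441 - 735) = -293 - 1*(-8) = -293 + 8 = -285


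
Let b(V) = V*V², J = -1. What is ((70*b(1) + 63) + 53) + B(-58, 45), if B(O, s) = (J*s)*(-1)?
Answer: 231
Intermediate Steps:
b(V) = V³
B(O, s) = s (B(O, s) = -s*(-1) = s)
((70*b(1) + 63) + 53) + B(-58, 45) = ((70*1³ + 63) + 53) + 45 = ((70*1 + 63) + 53) + 45 = ((70 + 63) + 53) + 45 = (133 + 53) + 45 = 186 + 45 = 231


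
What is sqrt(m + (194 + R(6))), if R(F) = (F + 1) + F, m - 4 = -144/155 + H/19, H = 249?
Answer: sqrt(1935613030)/2945 ≈ 14.939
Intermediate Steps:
m = 47639/2945 (m = 4 + (-144/155 + 249/19) = 4 + 35859/2945 = 47639/2945 ≈ 16.176)
R(F) = 1 + 2*F (R(F) = (1 + F) + F = 1 + 2*F)
sqrt(m + (194 + R(6))) = sqrt(47639/2945 + (194 + (1 + 2*6))) = sqrt(47639/2945 + (194 + (1 + 12))) = sqrt(47639/2945 + (194 + 13)) = sqrt(47639/2945 + 207) = sqrt(657254/2945) = sqrt(1935613030)/2945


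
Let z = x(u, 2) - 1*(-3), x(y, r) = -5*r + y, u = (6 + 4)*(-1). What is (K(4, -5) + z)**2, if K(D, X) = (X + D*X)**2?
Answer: 369664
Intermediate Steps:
u = -10 (u = 10*(-1) = -10)
x(y, r) = y - 5*r
z = -17 (z = (-10 - 5*2) - 1*(-3) = (-10 - 10) + 3 = -20 + 3 = -17)
(K(4, -5) + z)**2 = ((-5)**2*(1 + 4)**2 - 17)**2 = (25*5**2 - 17)**2 = (25*25 - 17)**2 = (625 - 17)**2 = 608**2 = 369664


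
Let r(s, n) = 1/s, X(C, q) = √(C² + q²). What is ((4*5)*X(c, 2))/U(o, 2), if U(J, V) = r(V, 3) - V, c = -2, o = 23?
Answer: -80*√2/3 ≈ -37.712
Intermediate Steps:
U(J, V) = 1/V - V
((4*5)*X(c, 2))/U(o, 2) = ((4*5)*√((-2)² + 2²))/(1/2 - 1*2) = (20*√(4 + 4))/(½ - 2) = (20*√8)/(-3/2) = (20*(2*√2))*(-⅔) = (40*√2)*(-⅔) = -80*√2/3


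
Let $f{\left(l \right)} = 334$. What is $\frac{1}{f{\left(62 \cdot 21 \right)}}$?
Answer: $\frac{1}{334} \approx 0.002994$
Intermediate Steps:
$\frac{1}{f{\left(62 \cdot 21 \right)}} = \frac{1}{334}$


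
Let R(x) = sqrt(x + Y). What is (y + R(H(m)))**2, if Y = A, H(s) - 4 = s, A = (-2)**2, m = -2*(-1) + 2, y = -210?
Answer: 44112 - 840*sqrt(3) ≈ 42657.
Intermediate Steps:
m = 4 (m = 2 + 2 = 4)
A = 4
H(s) = 4 + s
Y = 4
R(x) = sqrt(4 + x) (R(x) = sqrt(x + 4) = sqrt(4 + x))
(y + R(H(m)))**2 = (-210 + sqrt(4 + (4 + 4)))**2 = (-210 + sqrt(4 + 8))**2 = (-210 + sqrt(12))**2 = (-210 + 2*sqrt(3))**2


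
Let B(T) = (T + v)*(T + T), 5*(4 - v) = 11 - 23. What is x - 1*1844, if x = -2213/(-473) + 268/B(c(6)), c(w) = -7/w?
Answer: -967537661/519827 ≈ -1861.3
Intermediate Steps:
v = 32/5 (v = 4 - (11 - 23)/5 = 4 - 1/5*(-12) = 4 + 12/5 = 32/5 ≈ 6.4000)
B(T) = 2*T*(32/5 + T) (B(T) = (T + 32/5)*(T + T) = (32/5 + T)*(2*T) = 2*T*(32/5 + T))
x = -8976673/519827 (x = -2213/(-473) + 268/((2*(-7/6)*(32 + 5*(-7/6))/5)) = -2213*(-1/473) + 268/((2*(-7*1/6)*(32 + 5*(-7*1/6))/5)) = 2213/473 + 268/(((2/5)*(-7/6)*(32 + 5*(-7/6)))) = 2213/473 + 268/(((2/5)*(-7/6)*(32 - 35/6))) = 2213/473 + 268/(((2/5)*(-7/6)*(157/6))) = 2213/473 + 268/(-1099/90) = 2213/473 + 268*(-90/1099) = 2213/473 - 24120/1099 = -8976673/519827 ≈ -17.269)
x - 1*1844 = -8976673/519827 - 1*1844 = -8976673/519827 - 1844 = -967537661/519827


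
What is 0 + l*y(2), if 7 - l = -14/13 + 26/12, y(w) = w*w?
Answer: 922/39 ≈ 23.641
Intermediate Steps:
y(w) = w**2
l = 461/78 (l = 7 - (-14/13 + 26/12) = 7 - (-14*1/13 + 26*(1/12)) = 7 - (-14/13 + 13/6) = 7 - 1*85/78 = 7 - 85/78 = 461/78 ≈ 5.9103)
0 + l*y(2) = 0 + (461/78)*2**2 = 0 + (461/78)*4 = 0 + 922/39 = 922/39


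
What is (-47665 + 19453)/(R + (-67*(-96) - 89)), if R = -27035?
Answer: 7053/5173 ≈ 1.3634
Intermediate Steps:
(-47665 + 19453)/(R + (-67*(-96) - 89)) = (-47665 + 19453)/(-27035 + (-67*(-96) - 89)) = -28212/(-27035 + (6432 - 89)) = -28212/(-27035 + 6343) = -28212/(-20692) = -28212*(-1/20692) = 7053/5173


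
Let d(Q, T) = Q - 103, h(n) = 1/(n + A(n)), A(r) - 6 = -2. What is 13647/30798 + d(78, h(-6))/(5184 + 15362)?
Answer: 23301776/52731309 ≈ 0.44190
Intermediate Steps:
A(r) = 4 (A(r) = 6 - 2 = 4)
h(n) = 1/(4 + n) (h(n) = 1/(n + 4) = 1/(4 + n))
d(Q, T) = -103 + Q
13647/30798 + d(78, h(-6))/(5184 + 15362) = 13647/30798 + (-103 + 78)/(5184 + 15362) = 13647*(1/30798) - 25/20546 = 4549/10266 - 25*1/20546 = 4549/10266 - 25/20546 = 23301776/52731309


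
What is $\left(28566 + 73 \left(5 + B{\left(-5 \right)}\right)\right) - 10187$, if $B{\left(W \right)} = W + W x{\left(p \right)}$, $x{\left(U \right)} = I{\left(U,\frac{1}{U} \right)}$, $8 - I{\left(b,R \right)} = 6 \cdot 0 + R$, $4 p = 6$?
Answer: $\frac{47107}{3} \approx 15702.0$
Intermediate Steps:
$p = \frac{3}{2}$ ($p = \frac{1}{4} \cdot 6 = \frac{3}{2} \approx 1.5$)
$I{\left(b,R \right)} = 8 - R$ ($I{\left(b,R \right)} = 8 - \left(6 \cdot 0 + R\right) = 8 - \left(0 + R\right) = 8 - R$)
$x{\left(U \right)} = 8 - \frac{1}{U}$
$B{\left(W \right)} = \frac{25 W}{3}$ ($B{\left(W \right)} = W + W \left(8 - \frac{1}{\frac{3}{2}}\right) = W + W \left(8 - \frac{2}{3}\right) = W + W \frac{22}{3} = W + \frac{22 W}{3} = \frac{25 W}{3}$)
$\left(28566 + 73 \left(5 + B{\left(-5 \right)}\right)\right) - 10187 = \left(28566 + 73 \left(5 + \frac{25}{3} \left(-5\right)\right)\right) - 10187 = \left(28566 + 73 \left(5 - \frac{125}{3}\right)\right) - 10187 = \left(28566 + 73 \left(- \frac{110}{3}\right)\right) - 10187 = \left(28566 - \frac{8030}{3}\right) - 10187 = \frac{77668}{3} - 10187 = \frac{47107}{3}$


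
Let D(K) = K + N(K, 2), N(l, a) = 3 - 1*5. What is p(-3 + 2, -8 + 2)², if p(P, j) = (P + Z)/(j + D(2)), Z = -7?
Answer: 16/9 ≈ 1.7778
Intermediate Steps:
N(l, a) = -2 (N(l, a) = 3 - 5 = -2)
D(K) = -2 + K (D(K) = K - 2 = -2 + K)
p(P, j) = (-7 + P)/j (p(P, j) = (P - 7)/(j + (-2 + 2)) = (-7 + P)/(j + 0) = (-7 + P)/j)
p(-3 + 2, -8 + 2)² = ((-7 + (-3 + 2))/(-8 + 2))² = ((-7 - 1)/(-6))² = (-⅙*(-8))² = (4/3)² = 16/9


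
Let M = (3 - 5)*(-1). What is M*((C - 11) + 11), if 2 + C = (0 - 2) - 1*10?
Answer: -28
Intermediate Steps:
C = -14 (C = -2 + ((0 - 2) - 1*10) = -2 + (-2 - 10) = -2 - 12 = -14)
M = 2 (M = -2*(-1) = 2)
M*((C - 11) + 11) = 2*((-14 - 11) + 11) = 2*(-25 + 11) = 2*(-14) = -28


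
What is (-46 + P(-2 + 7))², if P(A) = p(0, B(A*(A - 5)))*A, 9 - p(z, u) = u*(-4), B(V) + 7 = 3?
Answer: 6561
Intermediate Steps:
B(V) = -4 (B(V) = -7 + 3 = -4)
p(z, u) = 9 + 4*u (p(z, u) = 9 - u*(-4) = 9 - (-4)*u = 9 + 4*u)
P(A) = -7*A (P(A) = (9 + 4*(-4))*A = (9 - 16)*A = -7*A)
(-46 + P(-2 + 7))² = (-46 - 7*(-2 + 7))² = (-46 - 7*5)² = (-46 - 35)² = (-81)² = 6561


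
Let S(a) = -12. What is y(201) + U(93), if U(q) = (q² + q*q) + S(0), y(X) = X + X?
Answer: 17688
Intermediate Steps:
y(X) = 2*X
U(q) = -12 + 2*q² (U(q) = (q² + q*q) - 12 = (q² + q²) - 12 = 2*q² - 12 = -12 + 2*q²)
y(201) + U(93) = 2*201 + (-12 + 2*93²) = 402 + (-12 + 2*8649) = 402 + (-12 + 17298) = 402 + 17286 = 17688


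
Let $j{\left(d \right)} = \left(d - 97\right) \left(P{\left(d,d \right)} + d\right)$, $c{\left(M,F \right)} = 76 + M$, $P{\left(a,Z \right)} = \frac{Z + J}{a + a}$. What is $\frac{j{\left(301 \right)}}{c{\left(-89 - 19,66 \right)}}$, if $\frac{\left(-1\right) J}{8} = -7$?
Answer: $- \frac{1322787}{688} \approx -1922.7$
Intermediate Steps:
$J = 56$ ($J = \left(-8\right) \left(-7\right) = 56$)
$P{\left(a,Z \right)} = \frac{56 + Z}{2 a}$ ($P{\left(a,Z \right)} = \frac{Z + 56}{a + a} = \frac{56 + Z}{2 a}$)
$j{\left(d \right)} = \left(-97 + d\right) \left(d + \frac{56 + d}{2 d}\right)$ ($j{\left(d \right)} = \left(d - 97\right) \left(\frac{56 + d}{2 d} + d\right) = \left(-97 + d\right) \left(d + \frac{56 + d}{2 d}\right)$)
$\frac{j{\left(301 \right)}}{c{\left(-89 - 19,66 \right)}} = \frac{- \frac{41}{2} + 301^{2} - \frac{2716}{301} - \frac{58093}{2}}{76 - 108} = \frac{- \frac{41}{2} + 90601 - \frac{388}{43} - \frac{58093}{2}}{76 - 108} = \frac{- \frac{41}{2} + 90601 - \frac{388}{43} - \frac{58093}{2}}{-32} = \frac{2645574}{43} \left(- \frac{1}{32}\right) = - \frac{1322787}{688}$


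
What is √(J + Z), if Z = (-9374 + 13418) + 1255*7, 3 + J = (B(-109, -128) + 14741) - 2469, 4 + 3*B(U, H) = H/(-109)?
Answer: √2683603326/327 ≈ 158.42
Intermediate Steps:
B(U, H) = -4/3 - H/327 (B(U, H) = -4/3 + (H/(-109))/3 = -4/3 + (H*(-1/109))/3 = -4/3 + (-H/109)/3 = -4/3 - H/327)
J = 4011655/327 (J = -3 + (((-4/3 - 1/327*(-128)) + 14741) - 2469) = -3 + (((-4/3 + 128/327) + 14741) - 2469) = -3 + ((-308/327 + 14741) - 2469) = -3 + (4819999/327 - 2469) = -3 + 4012636/327 = 4011655/327 ≈ 12268.)
Z = 12829 (Z = 4044 + 8785 = 12829)
√(J + Z) = √(4011655/327 + 12829) = √(8206738/327) = √2683603326/327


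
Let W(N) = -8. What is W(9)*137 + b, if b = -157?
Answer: -1253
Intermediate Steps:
W(9)*137 + b = -8*137 - 157 = -1096 - 157 = -1253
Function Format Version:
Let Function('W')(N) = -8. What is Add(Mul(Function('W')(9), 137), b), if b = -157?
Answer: -1253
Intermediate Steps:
Add(Mul(Function('W')(9), 137), b) = Add(Mul(-8, 137), -157) = Add(-1096, -157) = -1253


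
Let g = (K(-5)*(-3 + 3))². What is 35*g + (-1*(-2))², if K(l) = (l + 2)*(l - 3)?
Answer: 4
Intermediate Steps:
K(l) = (-3 + l)*(2 + l) (K(l) = (2 + l)*(-3 + l) = (-3 + l)*(2 + l))
g = 0 (g = ((-6 + (-5)² - 1*(-5))*(-3 + 3))² = ((-6 + 25 + 5)*0)² = (24*0)² = 0² = 0)
35*g + (-1*(-2))² = 35*0 + (-1*(-2))² = 0 + 2² = 0 + 4 = 4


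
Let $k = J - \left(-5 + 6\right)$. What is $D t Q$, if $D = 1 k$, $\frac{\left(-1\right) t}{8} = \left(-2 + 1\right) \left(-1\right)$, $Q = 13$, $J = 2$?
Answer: $-104$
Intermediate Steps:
$k = 1$ ($k = 2 - \left(-5 + 6\right) = 2 - 1 = 1$)
$t = -8$ ($t = - 8 \left(-2 + 1\right) \left(-1\right) = - 8 \left(\left(-1\right) \left(-1\right)\right) = \left(-8\right) 1 = -8$)
$D = 1$ ($D = 1 \cdot 1 = 1$)
$D t Q = 1 \left(-8\right) 13 = \left(-8\right) 13 = -104$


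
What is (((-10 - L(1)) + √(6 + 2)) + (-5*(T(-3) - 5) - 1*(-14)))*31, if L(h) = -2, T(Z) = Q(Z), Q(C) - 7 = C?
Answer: 341 + 62*√2 ≈ 428.68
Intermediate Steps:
Q(C) = 7 + C
T(Z) = 7 + Z
(((-10 - L(1)) + √(6 + 2)) + (-5*(T(-3) - 5) - 1*(-14)))*31 = (((-10 - 1*(-2)) + √(6 + 2)) + (-5*((7 - 3) - 5) - 1*(-14)))*31 = (((-10 + 2) + √8) + (-5*(4 - 5) + 14))*31 = ((-8 + 2*√2) + (-5*(-1) + 14))*31 = ((-8 + 2*√2) + (5 + 14))*31 = ((-8 + 2*√2) + 19)*31 = (11 + 2*√2)*31 = 341 + 62*√2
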